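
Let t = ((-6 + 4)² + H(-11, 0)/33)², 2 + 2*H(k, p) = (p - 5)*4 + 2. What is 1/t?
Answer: 1089/14884 ≈ 0.073166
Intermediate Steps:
H(k, p) = -10 + 2*p (H(k, p) = -1 + ((p - 5)*4 + 2)/2 = -1 + ((-5 + p)*4 + 2)/2 = -1 + ((-20 + 4*p) + 2)/2 = -1 + (-18 + 4*p)/2 = -1 + (-9 + 2*p) = -10 + 2*p)
t = 14884/1089 (t = ((-6 + 4)² + (-10 + 2*0)/33)² = ((-2)² + (-10 + 0)*(1/33))² = (4 - 10*1/33)² = (4 - 10/33)² = (122/33)² = 14884/1089 ≈ 13.668)
1/t = 1/(14884/1089) = 1089/14884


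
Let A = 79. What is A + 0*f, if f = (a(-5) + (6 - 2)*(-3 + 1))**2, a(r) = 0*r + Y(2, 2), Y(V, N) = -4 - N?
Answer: 79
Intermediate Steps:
a(r) = -6 (a(r) = 0*r + (-4 - 1*2) = 0 + (-4 - 2) = 0 - 6 = -6)
f = 196 (f = (-6 + (6 - 2)*(-3 + 1))**2 = (-6 + 4*(-2))**2 = (-6 - 8)**2 = (-14)**2 = 196)
A + 0*f = 79 + 0*196 = 79 + 0 = 79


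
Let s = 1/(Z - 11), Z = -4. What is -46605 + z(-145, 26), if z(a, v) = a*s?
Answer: -139786/3 ≈ -46595.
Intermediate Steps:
s = -1/15 (s = 1/(-4 - 11) = 1/(-15) = -1/15 ≈ -0.066667)
z(a, v) = -a/15 (z(a, v) = a*(-1/15) = -a/15)
-46605 + z(-145, 26) = -46605 - 1/15*(-145) = -46605 + 29/3 = -139786/3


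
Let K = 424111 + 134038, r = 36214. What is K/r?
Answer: 558149/36214 ≈ 15.413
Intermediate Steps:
K = 558149
K/r = 558149/36214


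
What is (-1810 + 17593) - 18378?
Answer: -2595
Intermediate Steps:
(-1810 + 17593) - 18378 = 15783 - 18378 = -2595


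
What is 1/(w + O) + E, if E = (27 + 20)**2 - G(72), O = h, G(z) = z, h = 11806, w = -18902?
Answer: 15164151/7096 ≈ 2137.0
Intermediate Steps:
O = 11806
E = 2137 (E = (27 + 20)**2 - 1*72 = 47**2 - 72 = 2209 - 72 = 2137)
1/(w + O) + E = 1/(-18902 + 11806) + 2137 = 1/(-7096) + 2137 = -1/7096 + 2137 = 15164151/7096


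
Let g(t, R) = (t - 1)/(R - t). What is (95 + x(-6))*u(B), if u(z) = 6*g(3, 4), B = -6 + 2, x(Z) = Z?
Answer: 1068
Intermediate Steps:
g(t, R) = (-1 + t)/(R - t)
B = -4
u(z) = 12 (u(z) = 6*((-1 + 3)/(4 - 1*3)) = 6*(2/(4 - 3)) = 6*(2/1) = 6*(1*2) = 6*2 = 12)
(95 + x(-6))*u(B) = (95 - 6)*12 = 89*12 = 1068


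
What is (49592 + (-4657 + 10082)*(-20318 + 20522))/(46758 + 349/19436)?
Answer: 22473691312/908788837 ≈ 24.729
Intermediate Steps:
(49592 + (-4657 + 10082)*(-20318 + 20522))/(46758 + 349/19436) = (49592 + 5425*204)/(46758 + 349*(1/19436)) = (49592 + 1106700)/(46758 + 349/19436) = 1156292/(908788837/19436) = 1156292*(19436/908788837) = 22473691312/908788837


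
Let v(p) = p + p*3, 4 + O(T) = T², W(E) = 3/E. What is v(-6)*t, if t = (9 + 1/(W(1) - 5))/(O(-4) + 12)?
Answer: -17/2 ≈ -8.5000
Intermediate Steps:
O(T) = -4 + T²
t = 17/48 (t = (9 + 1/(3/1 - 5))/((-4 + (-4)²) + 12) = (9 + 1/(3*1 - 5))/((-4 + 16) + 12) = (9 + 1/(3 - 5))/(12 + 12) = (9 + 1/(-2))/24 = (9 - ½)*(1/24) = (17/2)*(1/24) = 17/48 ≈ 0.35417)
v(p) = 4*p (v(p) = p + 3*p = 4*p)
v(-6)*t = (4*(-6))*(17/48) = -24*17/48 = -17/2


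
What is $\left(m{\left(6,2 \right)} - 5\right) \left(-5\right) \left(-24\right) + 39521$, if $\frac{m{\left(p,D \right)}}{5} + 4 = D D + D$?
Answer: $40121$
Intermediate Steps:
$m{\left(p,D \right)} = -20 + 5 D + 5 D^{2}$ ($m{\left(p,D \right)} = -20 + 5 \left(D D + D\right) = -20 + 5 \left(D^{2} + D\right) = -20 + 5 \left(D + D^{2}\right) = -20 + \left(5 D + 5 D^{2}\right) = -20 + 5 D + 5 D^{2}$)
$\left(m{\left(6,2 \right)} - 5\right) \left(-5\right) \left(-24\right) + 39521 = \left(\left(-20 + 5 \cdot 2 + 5 \cdot 2^{2}\right) - 5\right) \left(-5\right) \left(-24\right) + 39521 = \left(\left(-20 + 10 + 5 \cdot 4\right) - 5\right) \left(-5\right) \left(-24\right) + 39521 = \left(\left(-20 + 10 + 20\right) - 5\right) \left(-5\right) \left(-24\right) + 39521 = \left(10 - 5\right) \left(-5\right) \left(-24\right) + 39521 = 5 \left(-5\right) \left(-24\right) + 39521 = \left(-25\right) \left(-24\right) + 39521 = 600 + 39521 = 40121$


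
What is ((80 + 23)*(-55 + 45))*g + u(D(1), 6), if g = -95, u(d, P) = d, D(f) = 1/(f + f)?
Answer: 195701/2 ≈ 97851.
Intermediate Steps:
D(f) = 1/(2*f)
((80 + 23)*(-55 + 45))*g + u(D(1), 6) = ((80 + 23)*(-55 + 45))*(-95) + (½)/1 = (103*(-10))*(-95) + (½)*1 = -1030*(-95) + ½ = 97850 + ½ = 195701/2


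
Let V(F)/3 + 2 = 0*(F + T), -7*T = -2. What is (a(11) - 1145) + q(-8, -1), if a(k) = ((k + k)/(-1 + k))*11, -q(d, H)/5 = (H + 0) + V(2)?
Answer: -5429/5 ≈ -1085.8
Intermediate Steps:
T = 2/7 (T = -⅐*(-2) = 2/7 ≈ 0.28571)
V(F) = -6 (V(F) = -6 + 3*(0*(F + 2/7)) = -6 + 3*(0*(2/7 + F)) = -6 + 3*0 = -6 + 0 = -6)
q(d, H) = 30 - 5*H (q(d, H) = -5*((H + 0) - 6) = -5*(H - 6) = -5*(-6 + H) = 30 - 5*H)
a(k) = 22*k/(-1 + k) (a(k) = ((2*k)/(-1 + k))*11 = (2*k/(-1 + k))*11 = 22*k/(-1 + k))
(a(11) - 1145) + q(-8, -1) = (22*11/(-1 + 11) - 1145) + (30 - 5*(-1)) = (22*11/10 - 1145) + (30 + 5) = (22*11*(⅒) - 1145) + 35 = (121/5 - 1145) + 35 = -5604/5 + 35 = -5429/5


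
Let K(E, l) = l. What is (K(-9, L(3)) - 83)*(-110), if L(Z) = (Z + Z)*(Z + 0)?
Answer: 7150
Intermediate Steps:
L(Z) = 2*Z**2 (L(Z) = (2*Z)*Z = 2*Z**2)
(K(-9, L(3)) - 83)*(-110) = (2*3**2 - 83)*(-110) = (2*9 - 83)*(-110) = (18 - 83)*(-110) = -65*(-110) = 7150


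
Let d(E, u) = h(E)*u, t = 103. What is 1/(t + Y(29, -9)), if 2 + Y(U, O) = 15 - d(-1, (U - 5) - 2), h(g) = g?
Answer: 1/138 ≈ 0.0072464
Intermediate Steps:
d(E, u) = E*u
Y(U, O) = 6 + U (Y(U, O) = -2 + (15 - (-1)*((U - 5) - 2)) = -2 + (15 - (-1)*((-5 + U) - 2)) = -2 + (15 - (-1)*(-7 + U)) = -2 + (15 - (7 - U)) = -2 + (15 + (-7 + U)) = -2 + (8 + U) = 6 + U)
1/(t + Y(29, -9)) = 1/(103 + (6 + 29)) = 1/(103 + 35) = 1/138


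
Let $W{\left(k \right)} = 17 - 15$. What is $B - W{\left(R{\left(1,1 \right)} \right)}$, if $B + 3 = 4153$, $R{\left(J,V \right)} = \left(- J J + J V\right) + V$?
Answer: $4148$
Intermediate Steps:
$R{\left(J,V \right)} = V - J^{2} + J V$ ($R{\left(J,V \right)} = \left(- J^{2} + J V\right) + V = V - J^{2} + J V$)
$B = 4150$ ($B = -3 + 4153 = 4150$)
$W{\left(k \right)} = 2$ ($W{\left(k \right)} = 17 - 15 = 2$)
$B - W{\left(R{\left(1,1 \right)} \right)} = 4150 - 2 = 4148$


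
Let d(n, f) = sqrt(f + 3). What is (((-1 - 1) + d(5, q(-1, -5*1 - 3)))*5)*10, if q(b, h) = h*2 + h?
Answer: -100 + 50*I*sqrt(21) ≈ -100.0 + 229.13*I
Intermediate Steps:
q(b, h) = 3*h (q(b, h) = 2*h + h = 3*h)
d(n, f) = sqrt(3 + f)
(((-1 - 1) + d(5, q(-1, -5*1 - 3)))*5)*10 = (((-1 - 1) + sqrt(3 + 3*(-5*1 - 3)))*5)*10 = ((-2 + sqrt(3 + 3*(-5 - 3)))*5)*10 = ((-2 + sqrt(3 + 3*(-8)))*5)*10 = ((-2 + sqrt(3 - 24))*5)*10 = ((-2 + sqrt(-21))*5)*10 = ((-2 + I*sqrt(21))*5)*10 = (-10 + 5*I*sqrt(21))*10 = -100 + 50*I*sqrt(21)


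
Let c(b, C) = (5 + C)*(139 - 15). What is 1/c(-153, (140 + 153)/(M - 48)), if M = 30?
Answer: -9/12586 ≈ -0.00071508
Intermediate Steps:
c(b, C) = 620 + 124*C (c(b, C) = (5 + C)*124 = 620 + 124*C)
1/c(-153, (140 + 153)/(M - 48)) = 1/(620 + 124*((140 + 153)/(30 - 48))) = 1/(620 + 124*(293/(-18))) = 1/(620 + 124*(293*(-1/18))) = 1/(620 + 124*(-293/18)) = 1/(620 - 18166/9) = 1/(-12586/9) = -9/12586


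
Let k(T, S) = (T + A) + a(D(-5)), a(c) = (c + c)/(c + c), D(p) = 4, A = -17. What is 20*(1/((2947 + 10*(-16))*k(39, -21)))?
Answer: 20/64101 ≈ 0.00031201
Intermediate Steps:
a(c) = 1 (a(c) = (2*c)/((2*c)) = (2*c)*(1/(2*c)) = 1)
k(T, S) = -16 + T (k(T, S) = (T - 17) + 1 = (-17 + T) + 1 = -16 + T)
20*(1/((2947 + 10*(-16))*k(39, -21))) = 20*(1/((2947 + 10*(-16))*(-16 + 39))) = 20*(1/((2947 - 160)*23)) = 20*((1/23)/2787) = 20*((1/2787)*(1/23)) = 20*(1/64101) = 20/64101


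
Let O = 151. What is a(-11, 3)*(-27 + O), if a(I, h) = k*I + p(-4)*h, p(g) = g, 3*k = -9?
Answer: 2604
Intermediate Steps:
k = -3 (k = (⅓)*(-9) = -3)
a(I, h) = -4*h - 3*I (a(I, h) = -3*I - 4*h = -4*h - 3*I)
a(-11, 3)*(-27 + O) = (-4*3 - 3*(-11))*(-27 + 151) = (-12 + 33)*124 = 21*124 = 2604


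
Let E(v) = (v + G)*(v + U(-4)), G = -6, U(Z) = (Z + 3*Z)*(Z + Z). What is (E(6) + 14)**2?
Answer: 196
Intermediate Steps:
U(Z) = 8*Z**2 (U(Z) = (4*Z)*(2*Z) = 8*Z**2)
E(v) = (-6 + v)*(128 + v) (E(v) = (v - 6)*(v + 8*(-4)**2) = (-6 + v)*(v + 8*16) = (-6 + v)*(v + 128) = (-6 + v)*(128 + v))
(E(6) + 14)**2 = ((-768 + 6**2 + 122*6) + 14)**2 = ((-768 + 36 + 732) + 14)**2 = (0 + 14)**2 = 14**2 = 196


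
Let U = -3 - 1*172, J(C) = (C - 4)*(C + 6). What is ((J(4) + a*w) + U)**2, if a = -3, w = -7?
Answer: 23716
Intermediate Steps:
J(C) = (-4 + C)*(6 + C)
U = -175 (U = -3 - 172 = -175)
((J(4) + a*w) + U)**2 = (((-24 + 4**2 + 2*4) - 3*(-7)) - 175)**2 = (((-24 + 16 + 8) + 21) - 175)**2 = ((0 + 21) - 175)**2 = (21 - 175)**2 = (-154)**2 = 23716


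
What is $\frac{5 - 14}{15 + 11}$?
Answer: $- \frac{9}{26} \approx -0.34615$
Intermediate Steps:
$\frac{5 - 14}{15 + 11} = \frac{1}{26} \left(-9\right) = - \frac{9}{26}$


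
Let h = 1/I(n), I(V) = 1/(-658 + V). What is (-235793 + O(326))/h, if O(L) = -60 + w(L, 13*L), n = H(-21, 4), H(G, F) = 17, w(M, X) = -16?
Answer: 235869/641 ≈ 367.97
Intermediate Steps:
n = 17
O(L) = -76 (O(L) = -60 - 16 = -76)
h = -641 (h = 1/(1/(-658 + 17)) = 1/(1/(-641)) = 1/(-1/641) = -641)
(-235793 + O(326))/h = (-235793 - 76)/(-641) = -235869*(-1/641) = 235869/641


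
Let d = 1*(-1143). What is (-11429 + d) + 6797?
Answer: -5775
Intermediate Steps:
d = -1143
(-11429 + d) + 6797 = (-11429 - 1143) + 6797 = -12572 + 6797 = -5775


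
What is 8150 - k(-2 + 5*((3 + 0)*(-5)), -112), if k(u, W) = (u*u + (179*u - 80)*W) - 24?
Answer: -1550411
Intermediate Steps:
k(u, W) = -24 + u² + W*(-80 + 179*u) (k(u, W) = (u² + (-80 + 179*u)*W) - 24 = (u² + W*(-80 + 179*u)) - 24 = -24 + u² + W*(-80 + 179*u))
8150 - k(-2 + 5*((3 + 0)*(-5)), -112) = 8150 - (-24 + (-2 + 5*((3 + 0)*(-5)))² - 80*(-112) + 179*(-112)*(-2 + 5*((3 + 0)*(-5)))) = 8150 - (-24 + (-2 + 5*(3*(-5)))² + 8960 + 179*(-112)*(-2 + 5*(3*(-5)))) = 8150 - (-24 + (-2 + 5*(-15))² + 8960 + 179*(-112)*(-2 + 5*(-15))) = 8150 - (-24 + (-2 - 75)² + 8960 + 179*(-112)*(-2 - 75)) = 8150 - (-24 + (-77)² + 8960 + 179*(-112)*(-77)) = 8150 - (-24 + 5929 + 8960 + 1543696) = 8150 - 1*1558561 = 8150 - 1558561 = -1550411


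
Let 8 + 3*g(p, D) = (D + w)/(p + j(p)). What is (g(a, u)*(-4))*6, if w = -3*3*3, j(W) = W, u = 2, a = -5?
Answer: 44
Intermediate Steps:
w = -27 (w = -9*3 = -27)
g(p, D) = -8/3 + (-27 + D)/(6*p) (g(p, D) = -8/3 + ((D - 27)/(p + p))/3 = -8/3 + ((-27 + D)/((2*p)))/3 = -8/3 + ((-27 + D)*(1/(2*p)))/3 = -8/3 + ((-27 + D)/(2*p))/3 = -8/3 + (-27 + D)/(6*p))
(g(a, u)*(-4))*6 = (((⅙)*(-27 + 2 - 16*(-5))/(-5))*(-4))*6 = (((⅙)*(-⅕)*(-27 + 2 + 80))*(-4))*6 = (((⅙)*(-⅕)*55)*(-4))*6 = -11/6*(-4)*6 = (22/3)*6 = 44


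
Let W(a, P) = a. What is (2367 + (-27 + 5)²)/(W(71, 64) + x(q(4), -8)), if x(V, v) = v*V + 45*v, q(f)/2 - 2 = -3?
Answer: -2851/273 ≈ -10.443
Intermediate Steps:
q(f) = -2 (q(f) = 4 + 2*(-3) = 4 - 6 = -2)
x(V, v) = 45*v + V*v (x(V, v) = V*v + 45*v = 45*v + V*v)
(2367 + (-27 + 5)²)/(W(71, 64) + x(q(4), -8)) = (2367 + (-27 + 5)²)/(71 - 8*(45 - 2)) = (2367 + (-22)²)/(71 - 8*43) = (2367 + 484)/(71 - 344) = 2851/(-273) = 2851*(-1/273) = -2851/273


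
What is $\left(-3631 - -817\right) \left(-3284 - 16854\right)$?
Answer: $56668332$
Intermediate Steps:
$\left(-3631 - -817\right) \left(-3284 - 16854\right) = \left(-3631 + \left(-9969 + 10786\right)\right) \left(-20138\right) = \left(-3631 + 817\right) \left(-20138\right) = \left(-2814\right) \left(-20138\right) = 56668332$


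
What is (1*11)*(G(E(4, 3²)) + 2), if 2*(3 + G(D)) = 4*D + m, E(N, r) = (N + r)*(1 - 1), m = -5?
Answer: -77/2 ≈ -38.500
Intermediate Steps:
E(N, r) = 0 (E(N, r) = (N + r)*0 = 0)
G(D) = -11/2 + 2*D (G(D) = -3 + (4*D - 5)/2 = -3 + (-5 + 4*D)/2 = -3 + (-5/2 + 2*D) = -11/2 + 2*D)
(1*11)*(G(E(4, 3²)) + 2) = (1*11)*((-11/2 + 2*0) + 2) = 11*((-11/2 + 0) + 2) = 11*(-11/2 + 2) = 11*(-7/2) = -77/2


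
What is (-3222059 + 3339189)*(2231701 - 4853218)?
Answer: -307058286210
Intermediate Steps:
(-3222059 + 3339189)*(2231701 - 4853218) = 117130*(-2621517) = -307058286210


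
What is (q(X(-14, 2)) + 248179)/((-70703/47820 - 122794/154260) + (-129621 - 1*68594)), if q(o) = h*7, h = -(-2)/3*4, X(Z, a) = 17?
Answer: -30514716731820/24369866426531 ≈ -1.2521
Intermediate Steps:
h = 8/3 (h = -(-2)/3*4 = -2*(-1/3)*4 = (2/3)*4 = 8/3 ≈ 2.6667)
q(o) = 56/3 (q(o) = (8/3)*7 = 56/3)
(q(X(-14, 2)) + 248179)/((-70703/47820 - 122794/154260) + (-129621 - 1*68594)) = (56/3 + 248179)/((-70703/47820 - 122794/154260) + (-129621 - 1*68594)) = 744593/(3*((-70703*1/47820 - 122794*1/154260) + (-129621 - 68594))) = 744593/(3*((-70703/47820 - 61397/77130) - 198215)) = 744593/(3*(-279644231/122945220 - 198215)) = 744593/(3*(-24369866426531/122945220)) = (744593/3)*(-122945220/24369866426531) = -30514716731820/24369866426531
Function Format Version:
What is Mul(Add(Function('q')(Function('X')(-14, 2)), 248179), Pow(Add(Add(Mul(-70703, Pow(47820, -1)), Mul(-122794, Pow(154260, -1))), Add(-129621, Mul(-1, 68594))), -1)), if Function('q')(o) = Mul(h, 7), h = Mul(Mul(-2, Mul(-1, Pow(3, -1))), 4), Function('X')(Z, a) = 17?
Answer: Rational(-30514716731820, 24369866426531) ≈ -1.2521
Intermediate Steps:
h = Rational(8, 3) (h = Mul(Mul(-2, Mul(-1, Rational(1, 3))), 4) = Mul(Mul(-2, Rational(-1, 3)), 4) = Mul(Rational(2, 3), 4) = Rational(8, 3) ≈ 2.6667)
Function('q')(o) = Rational(56, 3) (Function('q')(o) = Mul(Rational(8, 3), 7) = Rational(56, 3))
Mul(Add(Function('q')(Function('X')(-14, 2)), 248179), Pow(Add(Add(Mul(-70703, Pow(47820, -1)), Mul(-122794, Pow(154260, -1))), Add(-129621, Mul(-1, 68594))), -1)) = Mul(Add(Rational(56, 3), 248179), Pow(Add(Add(Mul(-70703, Pow(47820, -1)), Mul(-122794, Pow(154260, -1))), Add(-129621, Mul(-1, 68594))), -1)) = Mul(Rational(744593, 3), Pow(Add(Add(Mul(-70703, Rational(1, 47820)), Mul(-122794, Rational(1, 154260))), Add(-129621, -68594)), -1)) = Mul(Rational(744593, 3), Pow(Add(Add(Rational(-70703, 47820), Rational(-61397, 77130)), -198215), -1)) = Mul(Rational(744593, 3), Pow(Add(Rational(-279644231, 122945220), -198215), -1)) = Mul(Rational(744593, 3), Pow(Rational(-24369866426531, 122945220), -1)) = Mul(Rational(744593, 3), Rational(-122945220, 24369866426531)) = Rational(-30514716731820, 24369866426531)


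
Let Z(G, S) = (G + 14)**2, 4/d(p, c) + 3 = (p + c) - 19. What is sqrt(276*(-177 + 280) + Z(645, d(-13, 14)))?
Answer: sqrt(462709) ≈ 680.23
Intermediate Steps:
d(p, c) = 4/(-22 + c + p) (d(p, c) = 4/(-3 + ((p + c) - 19)) = 4/(-3 + ((c + p) - 19)) = 4/(-3 + (-19 + c + p)) = 4/(-22 + c + p))
Z(G, S) = (14 + G)**2
sqrt(276*(-177 + 280) + Z(645, d(-13, 14))) = sqrt(276*(-177 + 280) + (14 + 645)**2) = sqrt(276*103 + 659**2) = sqrt(28428 + 434281) = sqrt(462709)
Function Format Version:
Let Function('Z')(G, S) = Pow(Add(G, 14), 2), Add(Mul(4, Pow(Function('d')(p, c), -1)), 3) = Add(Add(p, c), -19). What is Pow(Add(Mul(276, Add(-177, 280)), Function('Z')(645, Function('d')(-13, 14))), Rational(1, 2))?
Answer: Pow(462709, Rational(1, 2)) ≈ 680.23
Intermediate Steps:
Function('d')(p, c) = Mul(4, Pow(Add(-22, c, p), -1)) (Function('d')(p, c) = Mul(4, Pow(Add(-3, Add(Add(p, c), -19)), -1)) = Mul(4, Pow(Add(-3, Add(Add(c, p), -19)), -1)) = Mul(4, Pow(Add(-3, Add(-19, c, p)), -1)) = Mul(4, Pow(Add(-22, c, p), -1)))
Function('Z')(G, S) = Pow(Add(14, G), 2)
Pow(Add(Mul(276, Add(-177, 280)), Function('Z')(645, Function('d')(-13, 14))), Rational(1, 2)) = Pow(Add(Mul(276, Add(-177, 280)), Pow(Add(14, 645), 2)), Rational(1, 2)) = Pow(Add(Mul(276, 103), Pow(659, 2)), Rational(1, 2)) = Pow(Add(28428, 434281), Rational(1, 2)) = Pow(462709, Rational(1, 2))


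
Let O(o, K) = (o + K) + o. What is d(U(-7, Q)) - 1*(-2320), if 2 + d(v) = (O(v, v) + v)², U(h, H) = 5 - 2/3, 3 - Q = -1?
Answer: 23566/9 ≈ 2618.4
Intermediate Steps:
O(o, K) = K + 2*o (O(o, K) = (K + o) + o = K + 2*o)
Q = 4 (Q = 3 - 1*(-1) = 3 + 1 = 4)
U(h, H) = 13/3 (U(h, H) = 5 - 2/3 = 5 - 1*⅔ = 5 - ⅔ = 13/3)
d(v) = -2 + 16*v² (d(v) = -2 + ((v + 2*v) + v)² = -2 + (3*v + v)² = -2 + (4*v)² = -2 + 16*v²)
d(U(-7, Q)) - 1*(-2320) = (-2 + 16*(13/3)²) - 1*(-2320) = (-2 + 16*(169/9)) + 2320 = (-2 + 2704/9) + 2320 = 2686/9 + 2320 = 23566/9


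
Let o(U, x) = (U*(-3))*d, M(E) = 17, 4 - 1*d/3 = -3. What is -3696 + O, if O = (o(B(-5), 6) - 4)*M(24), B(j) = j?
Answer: 1591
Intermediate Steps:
d = 21 (d = 12 - 3*(-3) = 12 + 9 = 21)
o(U, x) = -63*U (o(U, x) = (U*(-3))*21 = -3*U*21 = -63*U)
O = 5287 (O = (-63*(-5) - 4)*17 = (315 - 4)*17 = 311*17 = 5287)
-3696 + O = -3696 + 5287 = 1591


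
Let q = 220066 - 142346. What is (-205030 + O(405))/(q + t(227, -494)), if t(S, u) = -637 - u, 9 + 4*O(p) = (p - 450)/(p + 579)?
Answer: -269002327/101781024 ≈ -2.6430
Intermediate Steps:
q = 77720
O(p) = -9/4 + (-450 + p)/(4*(579 + p)) (O(p) = -9/4 + ((p - 450)/(p + 579))/4 = -9/4 + ((-450 + p)/(579 + p))/4 = -9/4 + (-450 + p)/(4*(579 + p)))
(-205030 + O(405))/(q + t(227, -494)) = (-205030 + (-5661 - 8*405)/(4*(579 + 405)))/(77720 + (-637 - 1*(-494))) = (-205030 + (¼)*(-5661 - 3240)/984)/(77720 + (-637 + 494)) = (-205030 + (¼)*(1/984)*(-8901))/(77720 - 143) = (-205030 - 2967/1312)/77577 = -269002327/1312*1/77577 = -269002327/101781024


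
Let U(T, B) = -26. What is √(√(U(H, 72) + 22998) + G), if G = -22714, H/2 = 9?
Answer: √(-22714 + 2*√5743) ≈ 150.21*I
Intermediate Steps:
H = 18 (H = 2*9 = 18)
√(√(U(H, 72) + 22998) + G) = √(√(-26 + 22998) - 22714) = √(√22972 - 22714) = √(2*√5743 - 22714) = √(-22714 + 2*√5743)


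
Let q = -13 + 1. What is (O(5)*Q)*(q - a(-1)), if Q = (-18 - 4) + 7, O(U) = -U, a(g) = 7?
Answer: -1425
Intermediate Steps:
q = -12
Q = -15 (Q = -22 + 7 = -15)
(O(5)*Q)*(q - a(-1)) = (-1*5*(-15))*(-12 - 1*7) = (-5*(-15))*(-12 - 7) = 75*(-19) = -1425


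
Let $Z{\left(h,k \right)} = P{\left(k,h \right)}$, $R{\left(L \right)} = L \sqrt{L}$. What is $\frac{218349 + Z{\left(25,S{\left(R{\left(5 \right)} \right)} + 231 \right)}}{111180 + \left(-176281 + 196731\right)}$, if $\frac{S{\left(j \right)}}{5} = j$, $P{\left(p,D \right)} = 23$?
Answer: $\frac{109186}{65815} \approx 1.659$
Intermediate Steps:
$R{\left(L \right)} = L^{\frac{3}{2}}$
$S{\left(j \right)} = 5 j$
$Z{\left(h,k \right)} = 23$
$\frac{218349 + Z{\left(25,S{\left(R{\left(5 \right)} \right)} + 231 \right)}}{111180 + \left(-176281 + 196731\right)} = \frac{218349 + 23}{111180 + \left(-176281 + 196731\right)} = \frac{218372}{111180 + 20450} = \frac{218372}{131630} = 218372 \cdot \frac{1}{131630} = \frac{109186}{65815}$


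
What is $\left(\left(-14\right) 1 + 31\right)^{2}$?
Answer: $289$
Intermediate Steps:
$\left(\left(-14\right) 1 + 31\right)^{2} = \left(-14 + 31\right)^{2} = 17^{2} = 289$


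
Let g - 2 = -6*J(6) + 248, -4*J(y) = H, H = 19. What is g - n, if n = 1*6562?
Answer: -12567/2 ≈ -6283.5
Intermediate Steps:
J(y) = -19/4 (J(y) = -¼*19 = -19/4)
n = 6562
g = 557/2 (g = 2 + (-6*(-19/4) + 248) = 2 + (57/2 + 248) = 2 + 553/2 = 557/2 ≈ 278.50)
g - n = 557/2 - 1*6562 = 557/2 - 6562 = -12567/2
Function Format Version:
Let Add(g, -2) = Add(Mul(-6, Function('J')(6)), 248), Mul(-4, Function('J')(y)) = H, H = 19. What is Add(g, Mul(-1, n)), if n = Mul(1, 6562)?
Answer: Rational(-12567, 2) ≈ -6283.5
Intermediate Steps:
Function('J')(y) = Rational(-19, 4) (Function('J')(y) = Mul(Rational(-1, 4), 19) = Rational(-19, 4))
n = 6562
g = Rational(557, 2) (g = Add(2, Add(Mul(-6, Rational(-19, 4)), 248)) = Add(2, Add(Rational(57, 2), 248)) = Add(2, Rational(553, 2)) = Rational(557, 2) ≈ 278.50)
Add(g, Mul(-1, n)) = Add(Rational(557, 2), Mul(-1, 6562)) = Add(Rational(557, 2), -6562) = Rational(-12567, 2)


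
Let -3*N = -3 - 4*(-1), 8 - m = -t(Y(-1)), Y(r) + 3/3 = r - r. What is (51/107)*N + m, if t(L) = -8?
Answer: -17/107 ≈ -0.15888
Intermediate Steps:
Y(r) = -1 (Y(r) = -1 + (r - r) = -1 + 0 = -1)
m = 0 (m = 8 - (-1)*(-8) = 8 - 1*8 = 8 - 8 = 0)
N = -⅓ (N = -(-3 - 4*(-1))/3 = -(-3 + 4)/3 = -⅓*1 = -⅓ ≈ -0.33333)
(51/107)*N + m = (51/107)*(-⅓) + 0 = -17/107 + 0 = -17/107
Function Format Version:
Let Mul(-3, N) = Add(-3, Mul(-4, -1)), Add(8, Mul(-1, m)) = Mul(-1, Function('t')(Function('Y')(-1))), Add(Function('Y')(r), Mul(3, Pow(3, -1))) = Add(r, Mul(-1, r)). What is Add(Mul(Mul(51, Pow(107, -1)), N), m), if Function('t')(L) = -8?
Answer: Rational(-17, 107) ≈ -0.15888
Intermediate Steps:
Function('Y')(r) = -1 (Function('Y')(r) = Add(-1, Add(r, Mul(-1, r))) = Add(-1, 0) = -1)
m = 0 (m = Add(8, Mul(-1, Mul(-1, -8))) = Add(8, Mul(-1, 8)) = Add(8, -8) = 0)
N = Rational(-1, 3) (N = Mul(Rational(-1, 3), Add(-3, Mul(-4, -1))) = Mul(Rational(-1, 3), Add(-3, 4)) = Mul(Rational(-1, 3), 1) = Rational(-1, 3) ≈ -0.33333)
Add(Mul(Mul(51, Pow(107, -1)), N), m) = Add(Mul(Mul(51, Pow(107, -1)), Rational(-1, 3)), 0) = Add(Mul(Mul(51, Rational(1, 107)), Rational(-1, 3)), 0) = Add(Mul(Rational(51, 107), Rational(-1, 3)), 0) = Add(Rational(-17, 107), 0) = Rational(-17, 107)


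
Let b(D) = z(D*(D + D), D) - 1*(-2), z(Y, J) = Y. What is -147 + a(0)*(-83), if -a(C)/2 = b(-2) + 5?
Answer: 2343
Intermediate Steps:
b(D) = 2 + 2*D² (b(D) = D*(D + D) - 1*(-2) = D*(2*D) + 2 = 2*D² + 2 = 2 + 2*D²)
a(C) = -30 (a(C) = -2*((2 + 2*(-2)²) + 5) = -2*((2 + 2*4) + 5) = -2*((2 + 8) + 5) = -2*(10 + 5) = -2*15 = -30)
-147 + a(0)*(-83) = -147 - 30*(-83) = -147 + 2490 = 2343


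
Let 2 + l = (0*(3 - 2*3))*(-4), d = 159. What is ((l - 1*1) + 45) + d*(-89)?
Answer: -14109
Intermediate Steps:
l = -2 (l = -2 + (0*(3 - 2*3))*(-4) = -2 + (0*(3 - 6))*(-4) = -2 + (0*(-3))*(-4) = -2 + 0*(-4) = -2 + 0 = -2)
((l - 1*1) + 45) + d*(-89) = ((-2 - 1*1) + 45) + 159*(-89) = ((-2 - 1) + 45) - 14151 = (-3 + 45) - 14151 = 42 - 14151 = -14109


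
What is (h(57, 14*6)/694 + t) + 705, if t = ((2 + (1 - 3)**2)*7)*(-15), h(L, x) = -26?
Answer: 26012/347 ≈ 74.963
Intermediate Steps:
t = -630 (t = ((2 + (-2)**2)*7)*(-15) = ((2 + 4)*7)*(-15) = (6*7)*(-15) = 42*(-15) = -630)
(h(57, 14*6)/694 + t) + 705 = (-26/694 - 630) + 705 = (-26*1/694 - 630) + 705 = (-13/347 - 630) + 705 = -218623/347 + 705 = 26012/347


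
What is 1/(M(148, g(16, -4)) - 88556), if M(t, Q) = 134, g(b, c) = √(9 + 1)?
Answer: -1/88422 ≈ -1.1309e-5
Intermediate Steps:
g(b, c) = √10
1/(M(148, g(16, -4)) - 88556) = 1/(134 - 88556) = 1/(-88422) = -1/88422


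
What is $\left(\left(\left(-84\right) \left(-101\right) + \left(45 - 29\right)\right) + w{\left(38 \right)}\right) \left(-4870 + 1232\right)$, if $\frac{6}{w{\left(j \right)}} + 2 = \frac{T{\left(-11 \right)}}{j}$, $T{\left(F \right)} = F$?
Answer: $- \frac{896490512}{29} \approx -3.0913 \cdot 10^{7}$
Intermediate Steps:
$w{\left(j \right)} = \frac{6}{-2 - \frac{11}{j}}$
$\left(\left(\left(-84\right) \left(-101\right) + \left(45 - 29\right)\right) + w{\left(38 \right)}\right) \left(-4870 + 1232\right) = \left(\left(\left(-84\right) \left(-101\right) + \left(45 - 29\right)\right) - \frac{228}{11 + 2 \cdot 38}\right) \left(-4870 + 1232\right) = \left(\left(8484 + \left(45 - 29\right)\right) - \frac{228}{11 + 76}\right) \left(-3638\right) = \left(\left(8484 + 16\right) - \frac{228}{87}\right) \left(-3638\right) = \left(8500 - 228 \cdot \frac{1}{87}\right) \left(-3638\right) = \left(8500 - \frac{76}{29}\right) \left(-3638\right) = \frac{246424}{29} \left(-3638\right) = - \frac{896490512}{29}$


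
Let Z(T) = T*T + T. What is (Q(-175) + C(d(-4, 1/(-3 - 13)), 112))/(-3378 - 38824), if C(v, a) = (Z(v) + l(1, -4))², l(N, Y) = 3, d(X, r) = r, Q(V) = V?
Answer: 10901791/2765750272 ≈ 0.0039417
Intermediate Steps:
Z(T) = T + T² (Z(T) = T² + T = T + T²)
C(v, a) = (3 + v*(1 + v))² (C(v, a) = (v*(1 + v) + 3)² = (3 + v*(1 + v))²)
(Q(-175) + C(d(-4, 1/(-3 - 13)), 112))/(-3378 - 38824) = (-175 + (3 + (1 + 1/(-3 - 13))/(-3 - 13))²)/(-3378 - 38824) = (-175 + (3 + (1 + 1/(-16))/(-16))²)/(-42202) = (-175 + (3 - (1 - 1/16)/16)²)*(-1/42202) = (-175 + (3 - 1/16*15/16)²)*(-1/42202) = (-175 + (3 - 15/256)²)*(-1/42202) = (-175 + (753/256)²)*(-1/42202) = (-175 + 567009/65536)*(-1/42202) = -10901791/65536*(-1/42202) = 10901791/2765750272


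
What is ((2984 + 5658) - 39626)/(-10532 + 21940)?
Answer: -3873/1426 ≈ -2.7160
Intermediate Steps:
((2984 + 5658) - 39626)/(-10532 + 21940) = (8642 - 39626)/11408 = -30984*1/11408 = -3873/1426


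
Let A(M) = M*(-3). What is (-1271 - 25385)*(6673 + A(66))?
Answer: -172597600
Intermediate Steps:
A(M) = -3*M
(-1271 - 25385)*(6673 + A(66)) = (-1271 - 25385)*(6673 - 3*66) = -26656*(6673 - 198) = -26656*6475 = -172597600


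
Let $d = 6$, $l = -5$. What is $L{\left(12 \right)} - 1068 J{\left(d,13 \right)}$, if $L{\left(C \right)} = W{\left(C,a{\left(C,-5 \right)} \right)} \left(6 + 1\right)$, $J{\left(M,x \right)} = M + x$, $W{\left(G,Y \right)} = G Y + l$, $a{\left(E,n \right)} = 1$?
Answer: $-20243$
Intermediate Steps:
$W{\left(G,Y \right)} = -5 + G Y$ ($W{\left(G,Y \right)} = G Y - 5 = -5 + G Y$)
$L{\left(C \right)} = -35 + 7 C$ ($L{\left(C \right)} = \left(-5 + C 1\right) \left(6 + 1\right) = \left(-5 + C\right) 7 = -35 + 7 C$)
$L{\left(12 \right)} - 1068 J{\left(d,13 \right)} = \left(-35 + 7 \cdot 12\right) - 1068 \left(6 + 13\right) = \left(-35 + 84\right) - 20292 = 49 - 20292 = -20243$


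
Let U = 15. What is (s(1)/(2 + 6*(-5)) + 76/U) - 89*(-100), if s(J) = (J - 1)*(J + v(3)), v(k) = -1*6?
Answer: 133576/15 ≈ 8905.1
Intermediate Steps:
v(k) = -6
s(J) = (-1 + J)*(-6 + J) (s(J) = (J - 1)*(J - 6) = (-1 + J)*(-6 + J))
(s(1)/(2 + 6*(-5)) + 76/U) - 89*(-100) = ((6 + 1**2 - 7*1)/(2 + 6*(-5)) + 76/15) - 89*(-100) = ((6 + 1 - 7)/(2 - 30) + 76*(1/15)) + 8900 = (0/(-28) + 76/15) + 8900 = (0*(-1/28) + 76/15) + 8900 = (0 + 76/15) + 8900 = 76/15 + 8900 = 133576/15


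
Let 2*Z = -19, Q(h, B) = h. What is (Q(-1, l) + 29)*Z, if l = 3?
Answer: -266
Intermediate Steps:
Z = -19/2 (Z = (½)*(-19) = -19/2 ≈ -9.5000)
(Q(-1, l) + 29)*Z = (-1 + 29)*(-19/2) = 28*(-19/2) = -266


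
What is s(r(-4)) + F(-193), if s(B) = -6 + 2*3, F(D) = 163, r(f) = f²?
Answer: 163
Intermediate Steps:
s(B) = 0 (s(B) = -6 + 6 = 0)
s(r(-4)) + F(-193) = 0 + 163 = 163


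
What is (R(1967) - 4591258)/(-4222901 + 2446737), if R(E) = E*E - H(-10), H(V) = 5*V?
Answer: 722119/1776164 ≈ 0.40656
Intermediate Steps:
R(E) = 50 + E² (R(E) = E*E - 5*(-10) = E² - 1*(-50) = E² + 50 = 50 + E²)
(R(1967) - 4591258)/(-4222901 + 2446737) = ((50 + 1967²) - 4591258)/(-4222901 + 2446737) = ((50 + 3869089) - 4591258)/(-1776164) = (3869139 - 4591258)*(-1/1776164) = -722119*(-1/1776164) = 722119/1776164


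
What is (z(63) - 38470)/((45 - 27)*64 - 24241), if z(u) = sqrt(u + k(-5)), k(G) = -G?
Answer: 38470/23089 - 2*sqrt(17)/23089 ≈ 1.6658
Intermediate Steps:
z(u) = sqrt(5 + u) (z(u) = sqrt(u - 1*(-5)) = sqrt(u + 5) = sqrt(5 + u))
(z(63) - 38470)/((45 - 27)*64 - 24241) = (sqrt(5 + 63) - 38470)/((45 - 27)*64 - 24241) = (sqrt(68) - 38470)/(18*64 - 24241) = (2*sqrt(17) - 38470)/(1152 - 24241) = (-38470 + 2*sqrt(17))/(-23089) = (-38470 + 2*sqrt(17))*(-1/23089) = 38470/23089 - 2*sqrt(17)/23089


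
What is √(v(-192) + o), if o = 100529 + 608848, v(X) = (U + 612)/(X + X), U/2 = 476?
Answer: √408598806/24 ≈ 842.24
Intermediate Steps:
U = 952 (U = 2*476 = 952)
v(X) = 782/X (v(X) = (952 + 612)/(X + X) = 1564/((2*X)) = 1564*(1/(2*X)) = 782/X)
o = 709377
√(v(-192) + o) = √(782/(-192) + 709377) = √(782*(-1/192) + 709377) = √(-391/96 + 709377) = √(68099801/96) = √408598806/24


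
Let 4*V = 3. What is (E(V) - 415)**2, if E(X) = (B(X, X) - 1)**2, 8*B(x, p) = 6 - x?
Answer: 180488175921/1048576 ≈ 1.7213e+5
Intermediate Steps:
V = 3/4 (V = (1/4)*3 = 3/4 ≈ 0.75000)
B(x, p) = 3/4 - x/8 (B(x, p) = (6 - x)/8 = 3/4 - x/8)
E(X) = (-1/4 - X/8)**2 (E(X) = ((3/4 - X/8) - 1)**2 = (-1/4 - X/8)**2)
(E(V) - 415)**2 = ((2 + 3/4)**2/64 - 415)**2 = ((11/4)**2/64 - 415)**2 = ((1/64)*(121/16) - 415)**2 = (121/1024 - 415)**2 = (-424839/1024)**2 = 180488175921/1048576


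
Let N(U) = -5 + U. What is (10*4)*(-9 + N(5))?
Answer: -360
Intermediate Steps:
(10*4)*(-9 + N(5)) = (10*4)*(-9 + (-5 + 5)) = 40*(-9 + 0) = 40*(-9) = -360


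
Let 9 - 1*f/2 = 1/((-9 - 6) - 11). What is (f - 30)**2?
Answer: 24025/169 ≈ 142.16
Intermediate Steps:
f = 235/13 (f = 18 - 2/((-9 - 6) - 11) = 18 - 2/(-15 - 11) = 18 - 2/(-26) = 18 - 2*(-1/26) = 18 + 1/13 = 235/13 ≈ 18.077)
(f - 30)**2 = (235/13 - 30)**2 = (-155/13)**2 = 24025/169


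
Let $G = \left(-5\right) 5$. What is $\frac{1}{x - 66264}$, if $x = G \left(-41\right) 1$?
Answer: $- \frac{1}{65239} \approx -1.5328 \cdot 10^{-5}$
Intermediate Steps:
$G = -25$
$x = 1025$ ($x = \left(-25\right) \left(-41\right) 1 = 1025 \cdot 1 = 1025$)
$\frac{1}{x - 66264} = \frac{1}{1025 - 66264} = \frac{1}{-65239} = - \frac{1}{65239}$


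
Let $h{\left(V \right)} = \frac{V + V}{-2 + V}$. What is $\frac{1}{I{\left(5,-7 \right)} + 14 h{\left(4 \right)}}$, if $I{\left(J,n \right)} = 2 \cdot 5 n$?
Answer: $- \frac{1}{14} \approx -0.071429$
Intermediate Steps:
$h{\left(V \right)} = \frac{2 V}{-2 + V}$
$I{\left(J,n \right)} = 10 n$
$\frac{1}{I{\left(5,-7 \right)} + 14 h{\left(4 \right)}} = \frac{1}{10 \left(-7\right) + 14 \cdot 2 \cdot 4 \frac{1}{-2 + 4}} = \frac{1}{-70 + 14 \cdot 2 \cdot 4 \cdot \frac{1}{2}} = \frac{1}{-70 + 14 \cdot 4} = \frac{1}{-70 + 56} = \frac{1}{-14} = - \frac{1}{14}$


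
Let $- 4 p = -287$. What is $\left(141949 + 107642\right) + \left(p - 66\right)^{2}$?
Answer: $\frac{3993985}{16} \approx 2.4962 \cdot 10^{5}$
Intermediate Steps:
$p = \frac{287}{4}$ ($p = \left(- \frac{1}{4}\right) \left(-287\right) = \frac{287}{4} \approx 71.75$)
$\left(141949 + 107642\right) + \left(p - 66\right)^{2} = \left(141949 + 107642\right) + \left(\frac{287}{4} - 66\right)^{2} = 249591 + \left(\frac{23}{4}\right)^{2} = 249591 + \frac{529}{16} = \frac{3993985}{16}$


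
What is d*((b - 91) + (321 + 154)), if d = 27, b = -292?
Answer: 2484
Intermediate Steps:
d*((b - 91) + (321 + 154)) = 27*((-292 - 91) + (321 + 154)) = 27*(-383 + 475) = 27*92 = 2484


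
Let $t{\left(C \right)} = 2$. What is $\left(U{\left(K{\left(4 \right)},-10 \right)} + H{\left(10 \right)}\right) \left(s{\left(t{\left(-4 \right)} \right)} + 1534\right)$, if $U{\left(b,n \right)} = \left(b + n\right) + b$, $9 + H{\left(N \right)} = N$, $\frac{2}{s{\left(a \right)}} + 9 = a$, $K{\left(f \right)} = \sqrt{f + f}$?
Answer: $- \frac{96624}{7} + \frac{42944 \sqrt{2}}{7} \approx -5127.4$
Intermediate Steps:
$K{\left(f \right)} = \sqrt{2} \sqrt{f}$ ($K{\left(f \right)} = \sqrt{2 f} = \sqrt{2} \sqrt{f}$)
$s{\left(a \right)} = \frac{2}{-9 + a}$
$H{\left(N \right)} = -9 + N$
$U{\left(b,n \right)} = n + 2 b$
$\left(U{\left(K{\left(4 \right)},-10 \right)} + H{\left(10 \right)}\right) \left(s{\left(t{\left(-4 \right)} \right)} + 1534\right) = \left(\left(-10 + 2 \sqrt{2} \sqrt{4}\right) + \left(-9 + 10\right)\right) \left(\frac{2}{-9 + 2} + 1534\right) = \left(\left(-10 + 2 \sqrt{2} \cdot 2\right) + 1\right) \left(\frac{2}{-7} + 1534\right) = \left(\left(-10 + 2 \cdot 2 \sqrt{2}\right) + 1\right) \left(2 \left(- \frac{1}{7}\right) + 1534\right) = \left(\left(-10 + 4 \sqrt{2}\right) + 1\right) \left(- \frac{2}{7} + 1534\right) = \left(-9 + 4 \sqrt{2}\right) \frac{10736}{7} = - \frac{96624}{7} + \frac{42944 \sqrt{2}}{7}$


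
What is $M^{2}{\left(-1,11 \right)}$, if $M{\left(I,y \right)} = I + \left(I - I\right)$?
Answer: $1$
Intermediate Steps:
$M{\left(I,y \right)} = I$ ($M{\left(I,y \right)} = I + 0 = I$)
$M^{2}{\left(-1,11 \right)} = \left(-1\right)^{2} = 1$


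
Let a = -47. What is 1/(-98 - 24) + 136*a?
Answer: -779825/122 ≈ -6392.0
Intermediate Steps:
1/(-98 - 24) + 136*a = 1/(-98 - 24) + 136*(-47) = 1/(-122) - 6392 = -1/122 - 6392 = -779825/122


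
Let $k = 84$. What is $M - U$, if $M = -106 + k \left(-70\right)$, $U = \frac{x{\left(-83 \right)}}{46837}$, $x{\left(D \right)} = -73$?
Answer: $- \frac{280366209}{46837} \approx -5986.0$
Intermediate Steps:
$U = - \frac{73}{46837} \approx -0.0015586$
$M = -5986$ ($M = -106 + 84 \left(-70\right) = -106 - 5880 = -5986$)
$M - U = -5986 - - \frac{73}{46837} = -5986 + \frac{73}{46837} = - \frac{280366209}{46837}$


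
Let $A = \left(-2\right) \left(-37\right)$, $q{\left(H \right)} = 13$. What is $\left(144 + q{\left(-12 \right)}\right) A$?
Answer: $11618$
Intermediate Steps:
$A = 74$
$\left(144 + q{\left(-12 \right)}\right) A = \left(144 + 13\right) 74 = 157 \cdot 74 = 11618$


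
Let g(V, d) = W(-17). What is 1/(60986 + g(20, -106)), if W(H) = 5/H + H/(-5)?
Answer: 85/5184074 ≈ 1.6396e-5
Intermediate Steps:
W(H) = 5/H - H/5 (W(H) = 5/H + H*(-⅕) = 5/H - H/5)
g(V, d) = 264/85 (g(V, d) = 5/(-17) - ⅕*(-17) = 5*(-1/17) + 17/5 = -5/17 + 17/5 = 264/85)
1/(60986 + g(20, -106)) = 1/(60986 + 264/85) = 1/(5184074/85) = 85/5184074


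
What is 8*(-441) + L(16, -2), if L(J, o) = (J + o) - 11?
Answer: -3525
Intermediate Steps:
L(J, o) = -11 + J + o
8*(-441) + L(16, -2) = 8*(-441) + (-11 + 16 - 2) = -3528 + 3 = -3525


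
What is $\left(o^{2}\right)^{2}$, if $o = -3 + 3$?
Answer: $0$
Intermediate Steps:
$o = 0$
$\left(o^{2}\right)^{2} = \left(0^{2}\right)^{2} = 0^{2} = 0$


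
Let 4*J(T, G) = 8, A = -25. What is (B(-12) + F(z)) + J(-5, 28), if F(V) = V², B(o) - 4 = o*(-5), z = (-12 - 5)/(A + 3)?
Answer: 32233/484 ≈ 66.597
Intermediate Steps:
J(T, G) = 2 (J(T, G) = (¼)*8 = 2)
z = 17/22 (z = (-12 - 5)/(-25 + 3) = -17/(-22) = -17*(-1/22) = 17/22 ≈ 0.77273)
B(o) = 4 - 5*o (B(o) = 4 + o*(-5) = 4 - 5*o)
(B(-12) + F(z)) + J(-5, 28) = ((4 - 5*(-12)) + (17/22)²) + 2 = ((4 + 60) + 289/484) + 2 = (64 + 289/484) + 2 = 31265/484 + 2 = 32233/484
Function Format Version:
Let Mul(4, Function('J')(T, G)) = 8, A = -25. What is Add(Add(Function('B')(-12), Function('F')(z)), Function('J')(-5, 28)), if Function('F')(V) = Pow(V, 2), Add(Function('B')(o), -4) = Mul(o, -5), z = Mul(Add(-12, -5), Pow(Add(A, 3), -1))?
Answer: Rational(32233, 484) ≈ 66.597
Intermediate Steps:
Function('J')(T, G) = 2 (Function('J')(T, G) = Mul(Rational(1, 4), 8) = 2)
z = Rational(17, 22) (z = Mul(Add(-12, -5), Pow(Add(-25, 3), -1)) = Mul(-17, Pow(-22, -1)) = Mul(-17, Rational(-1, 22)) = Rational(17, 22) ≈ 0.77273)
Function('B')(o) = Add(4, Mul(-5, o)) (Function('B')(o) = Add(4, Mul(o, -5)) = Add(4, Mul(-5, o)))
Add(Add(Function('B')(-12), Function('F')(z)), Function('J')(-5, 28)) = Add(Add(Add(4, Mul(-5, -12)), Pow(Rational(17, 22), 2)), 2) = Add(Add(Add(4, 60), Rational(289, 484)), 2) = Add(Add(64, Rational(289, 484)), 2) = Add(Rational(31265, 484), 2) = Rational(32233, 484)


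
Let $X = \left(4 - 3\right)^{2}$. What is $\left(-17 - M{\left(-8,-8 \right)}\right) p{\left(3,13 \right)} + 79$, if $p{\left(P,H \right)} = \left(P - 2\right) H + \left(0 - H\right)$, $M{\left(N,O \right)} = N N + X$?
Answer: $79$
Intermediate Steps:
$X = 1$ ($X = 1^{2} = 1$)
$M{\left(N,O \right)} = 1 + N^{2}$ ($M{\left(N,O \right)} = N N + 1 = N^{2} + 1 = 1 + N^{2}$)
$p{\left(P,H \right)} = - H + H \left(-2 + P\right)$ ($p{\left(P,H \right)} = \left(-2 + P\right) H - H = H \left(-2 + P\right) - H = - H + H \left(-2 + P\right)$)
$\left(-17 - M{\left(-8,-8 \right)}\right) p{\left(3,13 \right)} + 79 = \left(-17 - \left(1 + \left(-8\right)^{2}\right)\right) 13 \left(-3 + 3\right) + 79 = \left(-17 - \left(1 + 64\right)\right) 13 \cdot 0 + 79 = \left(-17 - 65\right) 0 + 79 = \left(-82\right) 0 + 79 = 0 + 79 = 79$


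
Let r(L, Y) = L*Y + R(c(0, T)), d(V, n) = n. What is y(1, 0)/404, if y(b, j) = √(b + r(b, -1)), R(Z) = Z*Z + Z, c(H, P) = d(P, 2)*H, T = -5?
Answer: 0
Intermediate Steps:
c(H, P) = 2*H
R(Z) = Z + Z² (R(Z) = Z² + Z = Z + Z²)
r(L, Y) = L*Y (r(L, Y) = L*Y + (2*0)*(1 + 2*0) = L*Y + 0*(1 + 0) = L*Y + 0*1 = L*Y + 0 = L*Y)
y(b, j) = 0 (y(b, j) = √(b + b*(-1)) = √(b - b) = √0 = 0)
y(1, 0)/404 = 0/404 = 0*(1/404) = 0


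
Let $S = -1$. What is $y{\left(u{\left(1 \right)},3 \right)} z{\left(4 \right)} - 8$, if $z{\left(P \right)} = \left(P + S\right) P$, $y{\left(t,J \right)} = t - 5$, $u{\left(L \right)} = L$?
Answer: $-56$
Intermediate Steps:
$y{\left(t,J \right)} = -5 + t$
$z{\left(P \right)} = P \left(-1 + P\right)$ ($z{\left(P \right)} = \left(P - 1\right) P = \left(-1 + P\right) P = P \left(-1 + P\right)$)
$y{\left(u{\left(1 \right)},3 \right)} z{\left(4 \right)} - 8 = \left(-5 + 1\right) 4 \left(-1 + 4\right) - 8 = - 4 \cdot 4 \cdot 3 - 8 = \left(-4\right) 12 - 8 = -48 - 8 = -56$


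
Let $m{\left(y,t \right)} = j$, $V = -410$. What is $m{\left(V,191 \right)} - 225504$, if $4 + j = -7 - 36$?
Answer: $-225551$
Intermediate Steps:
$j = -47$ ($j = -4 - 43 = -47$)
$m{\left(y,t \right)} = -47$
$m{\left(V,191 \right)} - 225504 = -47 - 225504 = -225551$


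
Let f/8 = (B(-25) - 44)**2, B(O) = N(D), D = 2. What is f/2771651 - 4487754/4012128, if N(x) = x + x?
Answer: -2064522103909/1853369763888 ≈ -1.1139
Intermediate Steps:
N(x) = 2*x
B(O) = 4 (B(O) = 2*2 = 4)
f = 12800 (f = 8*(4 - 44)**2 = 8*(-40)**2 = 8*1600 = 12800)
f/2771651 - 4487754/4012128 = 12800/2771651 - 4487754/4012128 = 12800*(1/2771651) - 4487754*1/4012128 = 12800/2771651 - 747959/668688 = -2064522103909/1853369763888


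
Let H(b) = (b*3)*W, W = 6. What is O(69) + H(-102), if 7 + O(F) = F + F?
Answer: -1705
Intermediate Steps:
O(F) = -7 + 2*F (O(F) = -7 + (F + F) = -7 + 2*F)
H(b) = 18*b (H(b) = (b*3)*6 = (3*b)*6 = 18*b)
O(69) + H(-102) = (-7 + 2*69) + 18*(-102) = (-7 + 138) - 1836 = 131 - 1836 = -1705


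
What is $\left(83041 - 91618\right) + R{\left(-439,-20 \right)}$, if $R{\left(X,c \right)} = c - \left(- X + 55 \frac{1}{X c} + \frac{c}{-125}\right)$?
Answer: $- \frac{396687699}{43900} \approx -9036.2$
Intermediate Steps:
$R{\left(X,c \right)} = X + \frac{126 c}{125} - \frac{55}{X c}$ ($R{\left(X,c \right)} = c - \left(- X + c \left(- \frac{1}{125}\right) + \frac{55}{X c}\right) = c - \left(- X - \frac{c}{125} + \frac{55}{X c}\right) = c + \left(X + \left(\frac{c}{125} - \frac{55}{X c}\right)\right) = c + \left(X + \frac{c}{125} - \frac{55}{X c}\right) = X + \frac{126 c}{125} - \frac{55}{X c}$)
$\left(83041 - 91618\right) + R{\left(-439,-20 \right)} = \left(83041 - 91618\right) - \left(\frac{11479}{25} + \frac{55}{\left(-439\right) \left(-20\right)}\right) = -8577 - \left(\frac{11479}{25} + \frac{11}{1756}\right) = -8577 - \frac{20157399}{43900} = - \frac{396687699}{43900}$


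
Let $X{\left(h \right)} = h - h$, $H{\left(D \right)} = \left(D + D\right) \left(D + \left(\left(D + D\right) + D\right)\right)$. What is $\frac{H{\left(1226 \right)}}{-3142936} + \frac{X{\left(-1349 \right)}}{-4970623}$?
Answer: $- \frac{1503076}{392867} \approx -3.8259$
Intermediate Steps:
$H{\left(D \right)} = 8 D^{2}$ ($H{\left(D \right)} = 2 D \left(D + \left(2 D + D\right)\right) = 2 D \left(D + 3 D\right) = 2 D 4 D = 8 D^{2}$)
$X{\left(h \right)} = 0$
$\frac{H{\left(1226 \right)}}{-3142936} + \frac{X{\left(-1349 \right)}}{-4970623} = \frac{8 \cdot 1226^{2}}{-3142936} + \frac{0}{-4970623} = 8 \cdot 1503076 \left(- \frac{1}{3142936}\right) + 0 \left(- \frac{1}{4970623}\right) = 12024608 \left(- \frac{1}{3142936}\right) + 0 = - \frac{1503076}{392867} + 0 = - \frac{1503076}{392867}$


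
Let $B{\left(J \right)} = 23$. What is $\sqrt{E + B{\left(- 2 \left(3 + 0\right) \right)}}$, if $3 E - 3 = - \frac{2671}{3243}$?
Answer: $\frac{5 \sqrt{9980873}}{3243} \approx 4.8709$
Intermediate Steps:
$E = \frac{7058}{9729}$ ($E = 1 + \frac{\left(-2671\right) \frac{1}{3243}}{3} = 1 + \frac{1}{3} \left(- \frac{2671}{3243}\right) = 1 - \frac{2671}{9729} = \frac{7058}{9729} \approx 0.72546$)
$\sqrt{E + B{\left(- 2 \left(3 + 0\right) \right)}} = \sqrt{\frac{7058}{9729} + 23} = \sqrt{\frac{230825}{9729}} = \frac{5 \sqrt{9980873}}{3243}$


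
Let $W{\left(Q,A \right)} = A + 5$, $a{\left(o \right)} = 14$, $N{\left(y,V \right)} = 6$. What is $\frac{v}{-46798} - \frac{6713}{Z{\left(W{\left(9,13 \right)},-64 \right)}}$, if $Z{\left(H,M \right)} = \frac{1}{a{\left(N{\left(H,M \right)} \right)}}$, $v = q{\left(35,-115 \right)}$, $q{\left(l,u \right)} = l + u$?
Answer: $- \frac{2199084778}{23399} \approx -93982.0$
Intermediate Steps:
$v = -80$ ($v = 35 - 115 = -80$)
$W{\left(Q,A \right)} = 5 + A$
$Z{\left(H,M \right)} = \frac{1}{14}$
$\frac{v}{-46798} - \frac{6713}{Z{\left(W{\left(9,13 \right)},-64 \right)}} = - \frac{80}{-46798} - 6713 \frac{1}{\frac{1}{14}} = \left(-80\right) \left(- \frac{1}{46798}\right) - 93982 = \frac{40}{23399} - 93982 = - \frac{2199084778}{23399}$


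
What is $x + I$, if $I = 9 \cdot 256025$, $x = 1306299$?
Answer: $3610524$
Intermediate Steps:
$I = 2304225$
$x + I = 1306299 + 2304225 = 3610524$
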